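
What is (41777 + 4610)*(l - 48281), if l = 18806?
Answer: -1367256825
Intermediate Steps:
(41777 + 4610)*(l - 48281) = (41777 + 4610)*(18806 - 48281) = 46387*(-29475) = -1367256825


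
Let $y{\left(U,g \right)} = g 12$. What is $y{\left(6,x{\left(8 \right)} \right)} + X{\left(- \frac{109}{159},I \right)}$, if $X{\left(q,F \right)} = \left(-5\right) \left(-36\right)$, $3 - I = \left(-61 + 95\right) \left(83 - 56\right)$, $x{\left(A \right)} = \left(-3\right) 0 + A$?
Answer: $276$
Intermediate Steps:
$x{\left(A \right)} = A$ ($x{\left(A \right)} = 0 + A = A$)
$y{\left(U,g \right)} = 12 g$
$I = -915$ ($I = 3 - \left(-61 + 95\right) \left(83 - 56\right) = 3 - 34 \cdot 27 = 3 - 918 = -915$)
$X{\left(q,F \right)} = 180$
$y{\left(6,x{\left(8 \right)} \right)} + X{\left(- \frac{109}{159},I \right)} = 12 \cdot 8 + 180 = 96 + 180 = 276$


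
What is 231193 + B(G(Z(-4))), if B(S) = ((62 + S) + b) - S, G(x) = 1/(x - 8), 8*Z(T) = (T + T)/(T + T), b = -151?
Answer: 231104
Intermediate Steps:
Z(T) = ⅛ (Z(T) = ((T + T)/(T + T))/8 = ((2*T)/((2*T)))/8 = ((2*T)*(1/(2*T)))/8 = (⅛)*1 = ⅛)
G(x) = 1/(-8 + x)
B(S) = -89 (B(S) = ((62 + S) - 151) - S = (-89 + S) - S = -89)
231193 + B(G(Z(-4))) = 231193 - 89 = 231104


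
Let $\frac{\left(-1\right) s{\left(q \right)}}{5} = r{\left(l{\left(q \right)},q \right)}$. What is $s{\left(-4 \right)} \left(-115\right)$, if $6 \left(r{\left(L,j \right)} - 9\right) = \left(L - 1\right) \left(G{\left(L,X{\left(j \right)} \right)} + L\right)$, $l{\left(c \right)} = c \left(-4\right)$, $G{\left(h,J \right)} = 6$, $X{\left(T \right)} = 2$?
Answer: $36800$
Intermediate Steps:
$l{\left(c \right)} = - 4 c$
$r{\left(L,j \right)} = 9 + \frac{\left(-1 + L\right) \left(6 + L\right)}{6}$ ($r{\left(L,j \right)} = 9 + \frac{\left(L - 1\right) \left(6 + L\right)}{6} = 9 + \frac{\left(-1 + L\right) \left(6 + L\right)}{6}$)
$s{\left(q \right)} = -40 - \frac{40 q^{2}}{3} + \frac{50 q}{3}$ ($s{\left(q \right)} = - 5 \left(8 + \frac{\left(- 4 q\right)^{2}}{6} + \frac{5 \left(- 4 q\right)}{6}\right) = - 5 \left(8 + \frac{16 q^{2}}{6} - \frac{10 q}{3}\right) = - 5 \left(8 + \frac{8 q^{2}}{3} - \frac{10 q}{3}\right) = - 5 \left(8 - \frac{10 q}{3} + \frac{8 q^{2}}{3}\right) = -40 - \frac{40 q^{2}}{3} + \frac{50 q}{3}$)
$s{\left(-4 \right)} \left(-115\right) = \left(-40 - \frac{40 \left(-4\right)^{2}}{3} + \frac{50}{3} \left(-4\right)\right) \left(-115\right) = \left(-40 - \frac{640}{3} - \frac{200}{3}\right) \left(-115\right) = \left(-320\right) \left(-115\right) = 36800$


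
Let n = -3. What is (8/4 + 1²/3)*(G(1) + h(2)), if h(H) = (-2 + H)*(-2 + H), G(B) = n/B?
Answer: -7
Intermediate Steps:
G(B) = -3/B
h(H) = (-2 + H)²
(8/4 + 1²/3)*(G(1) + h(2)) = (8/4 + 1²/3)*(-3/1 + (-2 + 2)²) = (8*(¼) + 1*(⅓))*(-3*1 + 0²) = (2 + ⅓)*(-3 + 0) = (7/3)*(-3) = -7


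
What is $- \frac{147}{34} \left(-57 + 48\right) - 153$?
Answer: $- \frac{3879}{34} \approx -114.09$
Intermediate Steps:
$- \frac{147}{34} \left(-57 + 48\right) - 153 = \left(-147\right) \frac{1}{34} \left(-9\right) - 153 = \left(- \frac{147}{34}\right) \left(-9\right) - 153 = \frac{1323}{34} - 153 = - \frac{3879}{34}$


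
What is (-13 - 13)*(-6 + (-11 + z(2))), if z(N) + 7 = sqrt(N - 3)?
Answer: 624 - 26*I ≈ 624.0 - 26.0*I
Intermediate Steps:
z(N) = -7 + sqrt(-3 + N) (z(N) = -7 + sqrt(N - 3) = -7 + sqrt(-3 + N))
(-13 - 13)*(-6 + (-11 + z(2))) = (-13 - 13)*(-6 + (-11 + (-7 + sqrt(-3 + 2)))) = -26*(-6 + (-11 + (-7 + sqrt(-1)))) = -26*(-6 + (-11 + (-7 + I))) = -26*(-6 + (-18 + I)) = -26*(-24 + I) = 624 - 26*I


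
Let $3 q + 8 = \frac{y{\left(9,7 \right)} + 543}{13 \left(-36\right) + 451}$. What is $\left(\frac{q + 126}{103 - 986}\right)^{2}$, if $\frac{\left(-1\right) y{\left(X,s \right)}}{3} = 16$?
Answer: $\frac{33582025}{2027971089} \approx 0.016559$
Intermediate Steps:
$y{\left(X,s \right)} = -48$ ($y{\left(X,s \right)} = \left(-3\right) 16 = -48$)
$q = - \frac{631}{51}$ ($q = - \frac{8}{3} + \frac{\left(-48 + 543\right) \frac{1}{13 \left(-36\right) + 451}}{3} = - \frac{8}{3} + \frac{495 \frac{1}{-468 + 451}}{3} = - \frac{8}{3} + \frac{495 \frac{1}{-17}}{3} = - \frac{8}{3} + \frac{495 \left(- \frac{1}{17}\right)}{3} = - \frac{8}{3} + \frac{1}{3} \left(- \frac{495}{17}\right) = - \frac{8}{3} - \frac{165}{17} = - \frac{631}{51} \approx -12.373$)
$\left(\frac{q + 126}{103 - 986}\right)^{2} = \left(\frac{- \frac{631}{51} + 126}{103 - 986}\right)^{2} = \left(\frac{5795}{51 \left(-883\right)}\right)^{2} = \left(\frac{5795}{51} \left(- \frac{1}{883}\right)\right)^{2} = \left(- \frac{5795}{45033}\right)^{2} = \frac{33582025}{2027971089}$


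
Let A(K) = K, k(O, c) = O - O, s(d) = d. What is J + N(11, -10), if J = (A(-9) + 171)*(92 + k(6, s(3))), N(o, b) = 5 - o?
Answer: 14898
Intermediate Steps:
k(O, c) = 0
J = 14904 (J = (-9 + 171)*(92 + 0) = 162*92 = 14904)
J + N(11, -10) = 14904 + (5 - 1*11) = 14904 + (5 - 11) = 14904 - 6 = 14898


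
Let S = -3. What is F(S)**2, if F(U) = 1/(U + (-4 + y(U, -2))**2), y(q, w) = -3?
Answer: 1/2116 ≈ 0.00047259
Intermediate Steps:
F(U) = 1/(49 + U) (F(U) = 1/(U + (-4 - 3)**2) = 1/(U + (-7)**2) = 1/(U + 49) = 1/(49 + U))
F(S)**2 = (1/(49 - 3))**2 = (1/46)**2 = 1/2116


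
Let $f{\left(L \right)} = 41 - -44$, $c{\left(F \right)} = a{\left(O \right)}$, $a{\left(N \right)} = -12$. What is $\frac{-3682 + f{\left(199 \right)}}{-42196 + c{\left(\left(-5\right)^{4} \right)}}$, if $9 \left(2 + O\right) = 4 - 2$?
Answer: $\frac{3597}{42208} \approx 0.085221$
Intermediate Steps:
$O = - \frac{16}{9}$ ($O = -2 + \frac{4 - 2}{9} = -2 + \frac{1}{9} \cdot 2 = -2 + \frac{2}{9} = - \frac{16}{9} \approx -1.7778$)
$c{\left(F \right)} = -12$
$f{\left(L \right)} = 85$ ($f{\left(L \right)} = 41 + 44 = 85$)
$\frac{-3682 + f{\left(199 \right)}}{-42196 + c{\left(\left(-5\right)^{4} \right)}} = \frac{-3682 + 85}{-42196 - 12} = - \frac{3597}{-42208} = \left(-3597\right) \left(- \frac{1}{42208}\right) = \frac{3597}{42208}$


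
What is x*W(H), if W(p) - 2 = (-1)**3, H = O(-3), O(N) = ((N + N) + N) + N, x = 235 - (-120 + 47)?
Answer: 308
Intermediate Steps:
x = 308 (x = 235 - 1*(-73) = 235 + 73 = 308)
O(N) = 4*N (O(N) = (2*N + N) + N = 3*N + N = 4*N)
H = -12 (H = 4*(-3) = -12)
W(p) = 1 (W(p) = 2 + (-1)**3 = 2 - 1 = 1)
x*W(H) = 308*1 = 308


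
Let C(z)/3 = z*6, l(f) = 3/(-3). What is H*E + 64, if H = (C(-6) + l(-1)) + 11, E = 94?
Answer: -9148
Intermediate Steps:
l(f) = -1 (l(f) = 3*(-⅓) = -1)
C(z) = 18*z (C(z) = 3*(z*6) = 3*(6*z) = 18*z)
H = -98 (H = (18*(-6) - 1) + 11 = (-108 - 1) + 11 = -109 + 11 = -98)
H*E + 64 = -98*94 + 64 = -9212 + 64 = -9148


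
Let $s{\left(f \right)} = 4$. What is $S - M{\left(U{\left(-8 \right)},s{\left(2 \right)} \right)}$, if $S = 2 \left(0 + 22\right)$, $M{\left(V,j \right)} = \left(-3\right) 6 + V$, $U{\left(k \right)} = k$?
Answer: $70$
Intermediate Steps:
$M{\left(V,j \right)} = -18 + V$
$S = 44$ ($S = 2 \cdot 22 = 44$)
$S - M{\left(U{\left(-8 \right)},s{\left(2 \right)} \right)} = 44 - \left(-18 - 8\right) = 44 - -26 = 44 + 26 = 70$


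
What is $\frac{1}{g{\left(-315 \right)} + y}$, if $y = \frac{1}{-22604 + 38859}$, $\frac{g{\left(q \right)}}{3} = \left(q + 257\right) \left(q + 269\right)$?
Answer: $\frac{16255}{130105021} \approx 0.00012494$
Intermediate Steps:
$g{\left(q \right)} = 3 \left(257 + q\right) \left(269 + q\right)$ ($g{\left(q \right)} = 3 \left(q + 257\right) \left(q + 269\right) = 3 \left(257 + q\right) \left(269 + q\right)$)
$y = \frac{1}{16255} \approx 6.152 \cdot 10^{-5}$
$\frac{1}{g{\left(-315 \right)} + y} = \frac{1}{\left(207399 + 3 \left(-315\right)^{2} + 1578 \left(-315\right)\right) + \frac{1}{16255}} = \frac{1}{\left(207399 + 3 \cdot 99225 - 497070\right) + \frac{1}{16255}} = \frac{1}{\left(207399 + 297675 - 497070\right) + \frac{1}{16255}} = \frac{1}{8004 + \frac{1}{16255}} = \frac{1}{\frac{130105021}{16255}} = \frac{16255}{130105021}$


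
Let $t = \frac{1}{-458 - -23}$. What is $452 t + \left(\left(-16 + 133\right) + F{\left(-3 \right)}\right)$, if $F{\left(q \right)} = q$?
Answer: $\frac{49138}{435} \approx 112.96$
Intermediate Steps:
$t = - \frac{1}{435}$ ($t = \frac{1}{-458 + \left(-157 + 180\right)} = \frac{1}{-458 + 23} = \frac{1}{-435} = - \frac{1}{435} \approx -0.0022989$)
$452 t + \left(\left(-16 + 133\right) + F{\left(-3 \right)}\right) = 452 \left(- \frac{1}{435}\right) + \left(\left(-16 + 133\right) - 3\right) = - \frac{452}{435} + \left(117 - 3\right) = - \frac{452}{435} + 114 = \frac{49138}{435}$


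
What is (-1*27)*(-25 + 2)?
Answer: 621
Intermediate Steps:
(-1*27)*(-25 + 2) = -27*(-23) = 621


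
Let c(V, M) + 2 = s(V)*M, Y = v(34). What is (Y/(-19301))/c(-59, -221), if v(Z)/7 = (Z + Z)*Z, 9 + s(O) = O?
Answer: -8092/145008413 ≈ -5.5804e-5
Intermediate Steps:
s(O) = -9 + O
v(Z) = 14*Z**2 (v(Z) = 7*((Z + Z)*Z) = 7*((2*Z)*Z) = 7*(2*Z**2) = 14*Z**2)
Y = 16184 (Y = 14*34**2 = 14*1156 = 16184)
c(V, M) = -2 + M*(-9 + V) (c(V, M) = -2 + (-9 + V)*M = -2 + M*(-9 + V))
(Y/(-19301))/c(-59, -221) = (16184/(-19301))/(-2 - 221*(-9 - 59)) = (16184*(-1/19301))/(-2 - 221*(-68)) = -16184/(19301*(-2 + 15028)) = -16184/19301/15026 = -16184/19301*1/15026 = -8092/145008413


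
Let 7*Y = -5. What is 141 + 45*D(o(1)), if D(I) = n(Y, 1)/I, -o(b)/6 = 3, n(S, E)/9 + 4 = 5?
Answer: 237/2 ≈ 118.50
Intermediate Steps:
Y = -5/7 (Y = (⅐)*(-5) = -5/7 ≈ -0.71429)
n(S, E) = 9 (n(S, E) = -36 + 9*5 = -36 + 45 = 9)
o(b) = -18 (o(b) = -6*3 = -18)
D(I) = 9/I
141 + 45*D(o(1)) = 141 + 45*(9/(-18)) = 141 + 45*(9*(-1/18)) = 141 + 45*(-½) = 141 - 45/2 = 237/2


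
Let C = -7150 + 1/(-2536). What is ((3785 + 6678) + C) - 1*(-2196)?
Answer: 13970823/2536 ≈ 5509.0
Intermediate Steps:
C = -18132401/2536 (C = -7150 - 1/2536 = -18132401/2536 ≈ -7150.0)
((3785 + 6678) + C) - 1*(-2196) = ((3785 + 6678) - 18132401/2536) - 1*(-2196) = (10463 - 18132401/2536) + 2196 = 8401767/2536 + 2196 = 13970823/2536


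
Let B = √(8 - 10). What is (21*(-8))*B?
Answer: -168*I*√2 ≈ -237.59*I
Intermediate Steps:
B = I*√2 (B = √(-2) = I*√2 ≈ 1.4142*I)
(21*(-8))*B = (21*(-8))*(I*√2) = -168*I*√2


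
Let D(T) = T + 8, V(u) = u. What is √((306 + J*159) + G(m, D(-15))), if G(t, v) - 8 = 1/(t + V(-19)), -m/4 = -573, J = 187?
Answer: 8*√2425604674/2273 ≈ 173.34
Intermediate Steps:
m = 2292 (m = -4*(-573) = 2292)
D(T) = 8 + T
G(t, v) = 8 + 1/(-19 + t) (G(t, v) = 8 + 1/(t - 19) = 8 + 1/(-19 + t))
√((306 + J*159) + G(m, D(-15))) = √((306 + 187*159) + (-151 + 8*2292)/(-19 + 2292)) = √((306 + 29733) + (-151 + 18336)/2273) = √(30039 + (1/2273)*18185) = √(30039 + 18185/2273) = √(68296832/2273) = 8*√2425604674/2273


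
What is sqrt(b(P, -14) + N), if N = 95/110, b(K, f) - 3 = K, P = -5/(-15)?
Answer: sqrt(18282)/66 ≈ 2.0487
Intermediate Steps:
P = 1/3 (P = -5*(-1/15) = 1/3 ≈ 0.33333)
b(K, f) = 3 + K
N = 19/22 (N = 95*(1/110) = 19/22 ≈ 0.86364)
sqrt(b(P, -14) + N) = sqrt((3 + 1/3) + 19/22) = sqrt(10/3 + 19/22) = sqrt(277/66) = sqrt(18282)/66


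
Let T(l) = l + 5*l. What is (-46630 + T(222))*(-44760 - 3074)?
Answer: 2166784532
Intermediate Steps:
T(l) = 6*l
(-46630 + T(222))*(-44760 - 3074) = (-46630 + 6*222)*(-44760 - 3074) = (-46630 + 1332)*(-47834) = -45298*(-47834) = 2166784532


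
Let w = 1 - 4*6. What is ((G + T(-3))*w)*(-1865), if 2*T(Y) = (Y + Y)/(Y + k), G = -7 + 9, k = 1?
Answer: 300265/2 ≈ 1.5013e+5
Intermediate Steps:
w = -23 (w = 1 - 24 = -23)
G = 2
T(Y) = Y/(1 + Y) (T(Y) = ((Y + Y)/(Y + 1))/2 = ((2*Y)/(1 + Y))/2 = (2*Y/(1 + Y))/2 = Y/(1 + Y))
((G + T(-3))*w)*(-1865) = ((2 - 3/(1 - 3))*(-23))*(-1865) = ((2 - 3/(-2))*(-23))*(-1865) = ((2 - 3*(-½))*(-23))*(-1865) = ((2 + 3/2)*(-23))*(-1865) = ((7/2)*(-23))*(-1865) = -161/2*(-1865) = 300265/2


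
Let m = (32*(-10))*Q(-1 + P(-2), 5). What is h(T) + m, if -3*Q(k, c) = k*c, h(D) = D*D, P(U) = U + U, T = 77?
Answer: 9787/3 ≈ 3262.3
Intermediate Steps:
P(U) = 2*U
h(D) = D**2
Q(k, c) = -c*k/3 (Q(k, c) = -k*c/3 = -c*k/3)
m = -8000/3 (m = (32*(-10))*(-1/3*5*(-1 + 2*(-2))) = -(-320)*5*(-1 - 4)/3 = -(-320)*5*(-5)/3 = -320*25/3 = -8000/3 ≈ -2666.7)
h(T) + m = 77**2 - 8000/3 = 5929 - 8000/3 = 9787/3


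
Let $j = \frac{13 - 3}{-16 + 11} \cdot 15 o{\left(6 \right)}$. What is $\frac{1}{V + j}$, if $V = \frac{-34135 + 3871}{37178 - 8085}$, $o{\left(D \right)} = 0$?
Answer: $- \frac{29093}{30264} \approx -0.96131$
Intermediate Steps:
$j = 0$ ($j = \frac{13 - 3}{-16 + 11} \cdot 15 \cdot 0 = \frac{10}{-5} \cdot 15 \cdot 0 = 10 \left(- \frac{1}{5}\right) 15 \cdot 0 = \left(-2\right) 15 \cdot 0 = \left(-30\right) 0 = 0$)
$V = - \frac{30264}{29093} \approx -1.0403$
$\frac{1}{V + j} = \frac{1}{- \frac{30264}{29093} + 0} = \frac{1}{- \frac{30264}{29093}} = - \frac{29093}{30264}$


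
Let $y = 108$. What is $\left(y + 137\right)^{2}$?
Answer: $60025$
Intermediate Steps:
$\left(y + 137\right)^{2} = \left(108 + 137\right)^{2} = 245^{2} = 60025$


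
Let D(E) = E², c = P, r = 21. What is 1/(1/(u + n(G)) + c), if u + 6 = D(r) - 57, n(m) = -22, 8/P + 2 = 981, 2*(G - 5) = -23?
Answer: 3916/43 ≈ 91.070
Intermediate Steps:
G = -13/2 (G = 5 + (½)*(-23) = 5 - 23/2 = -13/2 ≈ -6.5000)
P = 8/979 (P = 8/(-2 + 981) = 8/979 ≈ 0.0081716)
c = 8/979 ≈ 0.0081716
u = 378 (u = -6 + (21² - 57) = -6 + (441 - 57) = -6 + 384 = 378)
1/(1/(u + n(G)) + c) = 1/(1/(378 - 22) + 8/979) = 1/(1/356 + 8/979) = 1/(43/3916) = 3916/43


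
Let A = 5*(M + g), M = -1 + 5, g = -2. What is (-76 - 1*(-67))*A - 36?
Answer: -126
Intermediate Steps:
M = 4
A = 10 (A = 5*(4 - 2) = 5*2 = 10)
(-76 - 1*(-67))*A - 36 = (-76 - 1*(-67))*10 - 36 = (-76 + 67)*10 - 36 = -9*10 - 36 = -90 - 36 = -126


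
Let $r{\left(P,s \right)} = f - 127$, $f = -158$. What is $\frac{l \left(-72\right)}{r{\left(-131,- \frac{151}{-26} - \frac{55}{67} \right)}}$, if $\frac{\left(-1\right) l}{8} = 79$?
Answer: $- \frac{15168}{95} \approx -159.66$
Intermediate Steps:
$l = -632$ ($l = \left(-8\right) 79 = -632$)
$r{\left(P,s \right)} = -285$ ($r{\left(P,s \right)} = -158 - 127 = -285$)
$\frac{l \left(-72\right)}{r{\left(-131,- \frac{151}{-26} - \frac{55}{67} \right)}} = \frac{\left(-632\right) \left(-72\right)}{-285} = 45504 \left(- \frac{1}{285}\right) = - \frac{15168}{95}$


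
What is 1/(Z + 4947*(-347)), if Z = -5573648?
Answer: -1/7290257 ≈ -1.3717e-7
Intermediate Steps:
1/(Z + 4947*(-347)) = 1/(-5573648 + 4947*(-347)) = 1/(-5573648 - 1716609) = 1/(-7290257) = -1/7290257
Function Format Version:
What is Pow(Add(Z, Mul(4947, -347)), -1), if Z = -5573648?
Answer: Rational(-1, 7290257) ≈ -1.3717e-7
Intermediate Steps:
Pow(Add(Z, Mul(4947, -347)), -1) = Pow(Add(-5573648, Mul(4947, -347)), -1) = Pow(Add(-5573648, -1716609), -1) = Pow(-7290257, -1) = Rational(-1, 7290257)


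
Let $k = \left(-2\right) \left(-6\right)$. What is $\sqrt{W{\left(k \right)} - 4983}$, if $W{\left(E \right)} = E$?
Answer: $i \sqrt{4971} \approx 70.505 i$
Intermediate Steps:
$k = 12$
$\sqrt{W{\left(k \right)} - 4983} = \sqrt{12 - 4983} = \sqrt{-4971} = i \sqrt{4971}$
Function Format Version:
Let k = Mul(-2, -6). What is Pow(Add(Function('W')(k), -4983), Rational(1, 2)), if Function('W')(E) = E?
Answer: Mul(I, Pow(4971, Rational(1, 2))) ≈ Mul(70.505, I)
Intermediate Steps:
k = 12
Pow(Add(Function('W')(k), -4983), Rational(1, 2)) = Pow(Add(12, -4983), Rational(1, 2)) = Pow(-4971, Rational(1, 2)) = Mul(I, Pow(4971, Rational(1, 2)))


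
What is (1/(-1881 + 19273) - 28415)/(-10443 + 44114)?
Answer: -494193679/585606032 ≈ -0.84390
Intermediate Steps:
(1/(-1881 + 19273) - 28415)/(-10443 + 44114) = (1/17392 - 28415)/33671 = (1/17392 - 28415)*(1/33671) = -494193679/17392*1/33671 = -494193679/585606032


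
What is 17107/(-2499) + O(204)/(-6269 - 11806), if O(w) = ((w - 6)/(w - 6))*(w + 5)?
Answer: -103243772/15056475 ≈ -6.8571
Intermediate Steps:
O(w) = 5 + w (O(w) = ((-6 + w)/(-6 + w))*(5 + w) = 1*(5 + w) = 5 + w)
17107/(-2499) + O(204)/(-6269 - 11806) = 17107/(-2499) + (5 + 204)/(-6269 - 11806) = 17107*(-1/2499) + 209/(-18075) = -17107/2499 + 209*(-1/18075) = -17107/2499 - 209/18075 = -103243772/15056475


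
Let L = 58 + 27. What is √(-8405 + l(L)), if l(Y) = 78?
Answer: I*√8327 ≈ 91.252*I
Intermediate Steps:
L = 85
√(-8405 + l(L)) = √(-8405 + 78) = √(-8327) = I*√8327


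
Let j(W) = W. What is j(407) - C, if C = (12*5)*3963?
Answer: -237373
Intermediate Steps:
C = 237780 (C = 60*3963 = 237780)
j(407) - C = 407 - 1*237780 = 407 - 237780 = -237373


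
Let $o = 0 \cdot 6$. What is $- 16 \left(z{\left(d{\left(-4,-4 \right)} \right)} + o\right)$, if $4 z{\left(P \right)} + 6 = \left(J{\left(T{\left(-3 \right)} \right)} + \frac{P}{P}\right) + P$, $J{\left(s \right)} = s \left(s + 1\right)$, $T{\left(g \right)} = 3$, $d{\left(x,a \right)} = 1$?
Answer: $-32$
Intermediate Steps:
$o = 0$
$J{\left(s \right)} = s \left(1 + s\right)$
$z{\left(P \right)} = \frac{7}{4} + \frac{P}{4}$ ($z{\left(P \right)} = - \frac{3}{2} + \frac{\left(3 \left(1 + 3\right) + \frac{P}{P}\right) + P}{4} = - \frac{3}{2} + \frac{\left(3 \cdot 4 + 1\right) + P}{4} = - \frac{3}{2} + \frac{\left(12 + 1\right) + P}{4} = - \frac{3}{2} + \frac{13 + P}{4} = - \frac{3}{2} + \left(\frac{13}{4} + \frac{P}{4}\right) = \frac{7}{4} + \frac{P}{4}$)
$- 16 \left(z{\left(d{\left(-4,-4 \right)} \right)} + o\right) = - 16 \left(\left(\frac{7}{4} + \frac{1}{4} \cdot 1\right) + 0\right) = - 16 \left(\left(\frac{7}{4} + \frac{1}{4}\right) + 0\right) = - 16 \left(2 + 0\right) = \left(-16\right) 2 = -32$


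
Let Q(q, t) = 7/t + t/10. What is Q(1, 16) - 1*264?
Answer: -20957/80 ≈ -261.96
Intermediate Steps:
Q(q, t) = 7/t + t/10 (Q(q, t) = 7/t + t*(1/10) = 7/t + t/10)
Q(1, 16) - 1*264 = (7/16 + (1/10)*16) - 1*264 = (7*(1/16) + 8/5) - 264 = (7/16 + 8/5) - 264 = 163/80 - 264 = -20957/80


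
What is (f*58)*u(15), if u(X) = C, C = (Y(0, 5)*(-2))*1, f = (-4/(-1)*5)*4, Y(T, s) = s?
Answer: -46400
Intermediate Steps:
f = 80 (f = (-4*(-1)*5)*4 = (4*5)*4 = 20*4 = 80)
C = -10 (C = (5*(-2))*1 = -10*1 = -10)
u(X) = -10
(f*58)*u(15) = (80*58)*(-10) = 4640*(-10) = -46400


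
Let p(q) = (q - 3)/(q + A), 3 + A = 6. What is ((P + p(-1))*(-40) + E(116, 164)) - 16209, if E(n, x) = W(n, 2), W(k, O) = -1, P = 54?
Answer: -18290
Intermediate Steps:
A = 3 (A = -3 + 6 = 3)
E(n, x) = -1
p(q) = (-3 + q)/(3 + q) (p(q) = (q - 3)/(q + 3) = (-3 + q)/(3 + q))
((P + p(-1))*(-40) + E(116, 164)) - 16209 = ((54 + (-3 - 1)/(3 - 1))*(-40) - 1) - 16209 = ((54 - 4/2)*(-40) - 1) - 16209 = ((54 + (½)*(-4))*(-40) - 1) - 16209 = ((54 - 2)*(-40) - 1) - 16209 = (52*(-40) - 1) - 16209 = (-2080 - 1) - 16209 = -2081 - 16209 = -18290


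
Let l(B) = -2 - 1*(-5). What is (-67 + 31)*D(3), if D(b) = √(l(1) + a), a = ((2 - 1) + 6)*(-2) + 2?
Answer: -108*I ≈ -108.0*I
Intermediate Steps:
a = -12 (a = (1 + 6)*(-2) + 2 = 7*(-2) + 2 = -14 + 2 = -12)
l(B) = 3 (l(B) = -2 + 5 = 3)
D(b) = 3*I (D(b) = √(3 - 12) = √(-9) = 3*I)
(-67 + 31)*D(3) = (-67 + 31)*(3*I) = -108*I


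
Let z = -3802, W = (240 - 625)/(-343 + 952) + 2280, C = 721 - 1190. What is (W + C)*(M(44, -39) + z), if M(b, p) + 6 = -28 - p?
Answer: -598035094/87 ≈ -6.8740e+6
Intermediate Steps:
M(b, p) = -34 - p (M(b, p) = -6 + (-28 - p) = -34 - p)
C = -469
W = 198305/87 (W = -385/609 + 2280 = -385*1/609 + 2280 = -55/87 + 2280 = 198305/87 ≈ 2279.4)
(W + C)*(M(44, -39) + z) = (198305/87 - 469)*((-34 - 1*(-39)) - 3802) = 157502*((-34 + 39) - 3802)/87 = 157502*(5 - 3802)/87 = (157502/87)*(-3797) = -598035094/87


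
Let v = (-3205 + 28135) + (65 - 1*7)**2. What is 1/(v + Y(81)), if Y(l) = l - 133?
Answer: 1/28242 ≈ 3.5408e-5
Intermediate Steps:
Y(l) = -133 + l
v = 28294 (v = 24930 + (65 - 7)**2 = 24930 + 58**2 = 24930 + 3364 = 28294)
1/(v + Y(81)) = 1/(28294 + (-133 + 81)) = 1/(28294 - 52) = 1/28242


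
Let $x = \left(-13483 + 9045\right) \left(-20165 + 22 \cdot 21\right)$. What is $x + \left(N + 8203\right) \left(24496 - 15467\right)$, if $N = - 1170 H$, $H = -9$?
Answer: $256582171$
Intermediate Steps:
$N = 10530$ ($N = \left(-1170\right) \left(-9\right) = 10530$)
$x = 87441914$ ($x = - 4438 \left(-20165 + 462\right) = \left(-4438\right) \left(-19703\right) = 87441914$)
$x + \left(N + 8203\right) \left(24496 - 15467\right) = 87441914 + \left(10530 + 8203\right) \left(24496 - 15467\right) = 87441914 + 18733 \cdot 9029 = 87441914 + 169140257 = 256582171$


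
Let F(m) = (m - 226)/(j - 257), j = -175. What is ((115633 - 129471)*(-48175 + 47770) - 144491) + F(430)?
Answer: 196556347/36 ≈ 5.4599e+6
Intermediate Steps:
F(m) = 113/216 - m/432 (F(m) = (m - 226)/(-175 - 257) = (-226 + m)/(-432) = (-226 + m)*(-1/432) = 113/216 - m/432)
((115633 - 129471)*(-48175 + 47770) - 144491) + F(430) = ((115633 - 129471)*(-48175 + 47770) - 144491) + (113/216 - 1/432*430) = (-13838*(-405) - 144491) + (113/216 - 215/216) = (5604390 - 144491) - 17/36 = 5459899 - 17/36 = 196556347/36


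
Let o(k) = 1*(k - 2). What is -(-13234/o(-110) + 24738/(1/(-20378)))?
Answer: 28230207367/56 ≈ 5.0411e+8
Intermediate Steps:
o(k) = -2 + k (o(k) = 1*(-2 + k) = -2 + k)
-(-13234/o(-110) + 24738/(1/(-20378))) = -(-13234/(-2 - 110) + 24738/(1/(-20378))) = -(-13234/(-112) + 24738/(-1/20378)) = -(-13234*(-1/112) + 24738*(-20378)) = -(6617/56 - 504110964) = -1*(-28230207367/56) = 28230207367/56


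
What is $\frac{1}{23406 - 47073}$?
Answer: $- \frac{1}{23667} \approx -4.2253 \cdot 10^{-5}$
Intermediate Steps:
$\frac{1}{23406 - 47073} = \frac{1}{-23667} = - \frac{1}{23667}$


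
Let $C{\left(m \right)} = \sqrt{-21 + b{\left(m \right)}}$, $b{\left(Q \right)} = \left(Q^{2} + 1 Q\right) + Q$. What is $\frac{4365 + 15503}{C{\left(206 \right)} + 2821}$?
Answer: $\frac{28023814}{3957607} - \frac{9934 \sqrt{42827}}{3957607} \approx 6.5615$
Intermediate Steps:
$b{\left(Q \right)} = Q^{2} + 2 Q$ ($b{\left(Q \right)} = \left(Q^{2} + Q\right) + Q = \left(Q + Q^{2}\right) + Q = Q^{2} + 2 Q$)
$C{\left(m \right)} = \sqrt{-21 + m \left(2 + m\right)}$
$\frac{4365 + 15503}{C{\left(206 \right)} + 2821} = \frac{4365 + 15503}{\sqrt{-21 + 206 \left(2 + 206\right)} + 2821} = \frac{19868}{\sqrt{-21 + 206 \cdot 208} + 2821} = \frac{19868}{\sqrt{-21 + 42848} + 2821} = \frac{19868}{\sqrt{42827} + 2821} = \frac{19868}{2821 + \sqrt{42827}}$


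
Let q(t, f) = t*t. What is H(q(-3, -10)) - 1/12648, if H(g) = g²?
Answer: 1024487/12648 ≈ 81.000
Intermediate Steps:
q(t, f) = t²
H(q(-3, -10)) - 1/12648 = ((-3)²)² - 1/12648 = 9² - 1*1/12648 = 81 - 1/12648 = 1024487/12648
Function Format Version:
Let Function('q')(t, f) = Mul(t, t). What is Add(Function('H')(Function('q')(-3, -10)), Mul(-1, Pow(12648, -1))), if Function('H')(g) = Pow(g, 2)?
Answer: Rational(1024487, 12648) ≈ 81.000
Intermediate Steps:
Function('q')(t, f) = Pow(t, 2)
Add(Function('H')(Function('q')(-3, -10)), Mul(-1, Pow(12648, -1))) = Add(Pow(Pow(-3, 2), 2), Mul(-1, Pow(12648, -1))) = Add(Pow(9, 2), Mul(-1, Rational(1, 12648))) = Add(81, Rational(-1, 12648)) = Rational(1024487, 12648)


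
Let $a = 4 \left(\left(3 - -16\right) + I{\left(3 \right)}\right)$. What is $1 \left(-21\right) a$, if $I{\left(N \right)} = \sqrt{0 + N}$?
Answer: $-1596 - 84 \sqrt{3} \approx -1741.5$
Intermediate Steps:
$I{\left(N \right)} = \sqrt{N}$
$a = 76 + 4 \sqrt{3}$ ($a = 4 \left(\left(3 - -16\right) + \sqrt{3}\right) = 4 \left(\left(3 + 16\right) + \sqrt{3}\right) = 4 \left(19 + \sqrt{3}\right) = 76 + 4 \sqrt{3} \approx 82.928$)
$1 \left(-21\right) a = 1 \left(-21\right) \left(76 + 4 \sqrt{3}\right) = - 21 \left(76 + 4 \sqrt{3}\right) = -1596 - 84 \sqrt{3}$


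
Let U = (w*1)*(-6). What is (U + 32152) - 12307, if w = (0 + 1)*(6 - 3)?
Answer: 19827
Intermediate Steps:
w = 3 (w = 1*3 = 3)
U = -18 (U = (3*1)*(-6) = 3*(-6) = -18)
(U + 32152) - 12307 = (-18 + 32152) - 12307 = 32134 - 12307 = 19827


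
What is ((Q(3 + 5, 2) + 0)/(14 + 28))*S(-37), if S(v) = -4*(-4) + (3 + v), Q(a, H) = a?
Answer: -24/7 ≈ -3.4286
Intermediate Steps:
S(v) = 19 + v (S(v) = 16 + (3 + v) = 19 + v)
((Q(3 + 5, 2) + 0)/(14 + 28))*S(-37) = (((3 + 5) + 0)/(14 + 28))*(19 - 37) = ((8 + 0)/42)*(-18) = (8*(1/42))*(-18) = (4/21)*(-18) = -24/7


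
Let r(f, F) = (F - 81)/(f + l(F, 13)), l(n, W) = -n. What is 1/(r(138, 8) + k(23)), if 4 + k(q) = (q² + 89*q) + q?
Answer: 130/337277 ≈ 0.00038544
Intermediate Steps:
r(f, F) = (-81 + F)/(f - F) (r(f, F) = (F - 81)/(f - F) = (-81 + F)/(f - F))
k(q) = -4 + q² + 90*q (k(q) = -4 + ((q² + 89*q) + q) = -4 + (q² + 90*q) = -4 + q² + 90*q)
1/(r(138, 8) + k(23)) = 1/((81 - 1*8)/(8 - 1*138) + (-4 + 23² + 90*23)) = 1/((81 - 8)/(8 - 138) + (-4 + 529 + 2070)) = 1/(73/(-130) + 2595) = 1/(-1/130*73 + 2595) = 1/(-73/130 + 2595) = 1/(337277/130) = 130/337277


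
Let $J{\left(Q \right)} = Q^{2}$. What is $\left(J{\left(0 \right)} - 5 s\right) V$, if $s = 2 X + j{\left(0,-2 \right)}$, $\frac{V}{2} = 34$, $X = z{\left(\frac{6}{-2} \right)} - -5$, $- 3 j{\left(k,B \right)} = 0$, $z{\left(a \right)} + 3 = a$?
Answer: $680$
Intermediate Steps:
$z{\left(a \right)} = -3 + a$
$j{\left(k,B \right)} = 0$ ($j{\left(k,B \right)} = \left(- \frac{1}{3}\right) 0 = 0$)
$X = -1$ ($X = \left(-3 + \frac{6}{-2}\right) - -5 = \left(-3 + 6 \left(- \frac{1}{2}\right)\right) + 5 = \left(-3 - 3\right) + 5 = -6 + 5 = -1$)
$V = 68$ ($V = 2 \cdot 34 = 68$)
$s = -2$ ($s = 2 \left(-1\right) + 0 = -2 + 0 = -2$)
$\left(J{\left(0 \right)} - 5 s\right) V = \left(0^{2} - -10\right) 68 = \left(0 + 10\right) 68 = 10 \cdot 68 = 680$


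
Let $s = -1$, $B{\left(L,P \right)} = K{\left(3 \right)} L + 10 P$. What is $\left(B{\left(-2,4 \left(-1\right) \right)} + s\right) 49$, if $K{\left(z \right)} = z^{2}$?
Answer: $-2891$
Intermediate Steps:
$B{\left(L,P \right)} = 9 L + 10 P$ ($B{\left(L,P \right)} = 3^{2} L + 10 P = 9 L + 10 P$)
$\left(B{\left(-2,4 \left(-1\right) \right)} + s\right) 49 = \left(\left(9 \left(-2\right) + 10 \cdot 4 \left(-1\right)\right) - 1\right) 49 = \left(\left(-18 + 10 \left(-4\right)\right) - 1\right) 49 = \left(\left(-18 - 40\right) - 1\right) 49 = \left(-58 - 1\right) 49 = \left(-59\right) 49 = -2891$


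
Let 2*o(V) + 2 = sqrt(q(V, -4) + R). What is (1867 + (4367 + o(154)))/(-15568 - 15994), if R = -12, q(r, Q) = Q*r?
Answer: -6233/31562 - I*sqrt(157)/31562 ≈ -0.19748 - 0.000397*I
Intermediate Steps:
o(V) = -1 + sqrt(-12 - 4*V)/2 (o(V) = -1 + sqrt(-4*V - 12)/2 = -1 + sqrt(-12 - 4*V)/2)
(1867 + (4367 + o(154)))/(-15568 - 15994) = (1867 + (4367 + (-1 + sqrt(-3 - 1*154))))/(-15568 - 15994) = (1867 + (4367 + (-1 + sqrt(-3 - 154))))/(-31562) = (1867 + (4367 + (-1 + sqrt(-157))))*(-1/31562) = (1867 + (4367 + (-1 + I*sqrt(157))))*(-1/31562) = (1867 + (4366 + I*sqrt(157)))*(-1/31562) = (6233 + I*sqrt(157))*(-1/31562) = -6233/31562 - I*sqrt(157)/31562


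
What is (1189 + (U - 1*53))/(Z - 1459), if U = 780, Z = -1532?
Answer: -1916/2991 ≈ -0.64059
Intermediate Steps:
(1189 + (U - 1*53))/(Z - 1459) = (1189 + (780 - 1*53))/(-1532 - 1459) = (1189 + (780 - 53))/(-2991) = -(1189 + 727)/2991 = -1/2991*1916 = -1916/2991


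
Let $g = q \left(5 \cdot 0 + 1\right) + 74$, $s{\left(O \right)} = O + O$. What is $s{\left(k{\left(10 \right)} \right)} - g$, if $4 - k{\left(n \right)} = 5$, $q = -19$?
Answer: $-57$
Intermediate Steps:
$k{\left(n \right)} = -1$ ($k{\left(n \right)} = 4 - 5 = -1$)
$s{\left(O \right)} = 2 O$
$g = 55$ ($g = - 19 \left(5 \cdot 0 + 1\right) + 74 = - 19 \left(0 + 1\right) + 74 = \left(-19\right) 1 + 74 = -19 + 74 = 55$)
$s{\left(k{\left(10 \right)} \right)} - g = 2 \left(-1\right) - 55 = -2 - 55 = -57$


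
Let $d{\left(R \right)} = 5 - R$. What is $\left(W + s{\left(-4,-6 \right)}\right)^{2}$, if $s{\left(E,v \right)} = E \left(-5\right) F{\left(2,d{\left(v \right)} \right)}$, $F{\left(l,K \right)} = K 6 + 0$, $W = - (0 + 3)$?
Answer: $1734489$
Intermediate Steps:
$W = -3$ ($W = \left(-1\right) 3 = -3$)
$F{\left(l,K \right)} = 6 K$ ($F{\left(l,K \right)} = 6 K + 0 = 6 K$)
$s{\left(E,v \right)} = - 5 E \left(30 - 6 v\right)$ ($s{\left(E,v \right)} = E \left(-5\right) 6 \left(5 - v\right) = - 5 E \left(30 - 6 v\right)$)
$\left(W + s{\left(-4,-6 \right)}\right)^{2} = \left(-3 + 30 \left(-4\right) \left(-5 - 6\right)\right)^{2} = \left(-3 + 30 \left(-4\right) \left(-11\right)\right)^{2} = \left(-3 + 1320\right)^{2} = 1317^{2} = 1734489$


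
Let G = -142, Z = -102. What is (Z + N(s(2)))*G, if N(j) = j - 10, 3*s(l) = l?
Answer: 47428/3 ≈ 15809.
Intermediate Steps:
s(l) = l/3
N(j) = -10 + j
(Z + N(s(2)))*G = (-102 + (-10 + (⅓)*2))*(-142) = (-102 + (-10 + ⅔))*(-142) = (-102 - 28/3)*(-142) = -334/3*(-142) = 47428/3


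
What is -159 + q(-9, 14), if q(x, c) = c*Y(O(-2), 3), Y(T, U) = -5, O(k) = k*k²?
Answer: -229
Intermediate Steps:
O(k) = k³
q(x, c) = -5*c (q(x, c) = c*(-5) = -5*c)
-159 + q(-9, 14) = -159 - 5*14 = -159 - 70 = -229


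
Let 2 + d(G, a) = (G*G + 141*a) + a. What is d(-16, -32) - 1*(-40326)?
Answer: 36036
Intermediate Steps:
d(G, a) = -2 + G**2 + 142*a (d(G, a) = -2 + ((G*G + 141*a) + a) = -2 + ((G**2 + 141*a) + a) = -2 + (G**2 + 142*a) = -2 + G**2 + 142*a)
d(-16, -32) - 1*(-40326) = (-2 + (-16)**2 + 142*(-32)) - 1*(-40326) = (-2 + 256 - 4544) + 40326 = -4290 + 40326 = 36036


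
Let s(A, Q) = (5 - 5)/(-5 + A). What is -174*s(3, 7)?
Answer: 0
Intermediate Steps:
s(A, Q) = 0 (s(A, Q) = 0/(-5 + A) = 0)
-174*s(3, 7) = -174*0 = 0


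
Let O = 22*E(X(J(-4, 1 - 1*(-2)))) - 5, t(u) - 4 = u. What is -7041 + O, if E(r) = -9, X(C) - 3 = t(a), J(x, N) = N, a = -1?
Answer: -7244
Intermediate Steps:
t(u) = 4 + u
X(C) = 6 (X(C) = 3 + (4 - 1) = 3 + 3 = 6)
O = -203 (O = 22*(-9) - 5 = -198 - 5 = -203)
-7041 + O = -7041 - 203 = -7244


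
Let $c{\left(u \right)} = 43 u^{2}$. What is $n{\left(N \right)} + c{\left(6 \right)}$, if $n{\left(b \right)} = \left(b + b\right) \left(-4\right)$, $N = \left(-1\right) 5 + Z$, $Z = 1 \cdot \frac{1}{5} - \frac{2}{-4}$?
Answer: $\frac{7912}{5} \approx 1582.4$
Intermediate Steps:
$Z = \frac{7}{10}$ ($Z = 1 \cdot \frac{1}{5} - - \frac{1}{2} = \frac{1}{5} + \frac{1}{2} = \frac{7}{10} \approx 0.7$)
$N = - \frac{43}{10}$ ($N = \left(-1\right) 5 + \frac{7}{10} = -5 + \frac{7}{10} = - \frac{43}{10} \approx -4.3$)
$n{\left(b \right)} = - 8 b$ ($n{\left(b \right)} = 2 b \left(-4\right) = - 8 b$)
$n{\left(N \right)} + c{\left(6 \right)} = \left(-8\right) \left(- \frac{43}{10}\right) + 43 \cdot 6^{2} = \frac{172}{5} + 43 \cdot 36 = \frac{172}{5} + 1548 = \frac{7912}{5}$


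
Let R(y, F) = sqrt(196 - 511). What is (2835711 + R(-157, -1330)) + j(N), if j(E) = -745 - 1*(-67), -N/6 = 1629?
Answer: 2835033 + 3*I*sqrt(35) ≈ 2.835e+6 + 17.748*I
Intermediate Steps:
N = -9774 (N = -6*1629 = -9774)
j(E) = -678 (j(E) = -745 + 67 = -678)
R(y, F) = 3*I*sqrt(35) (R(y, F) = sqrt(-315) = 3*I*sqrt(35))
(2835711 + R(-157, -1330)) + j(N) = (2835711 + 3*I*sqrt(35)) - 678 = 2835033 + 3*I*sqrt(35)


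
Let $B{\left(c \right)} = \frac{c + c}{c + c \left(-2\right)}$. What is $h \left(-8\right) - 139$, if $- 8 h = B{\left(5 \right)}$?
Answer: $-141$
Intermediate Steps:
$B{\left(c \right)} = -2$ ($B{\left(c \right)} = \frac{2 c}{c - 2 c} = \frac{2 c}{\left(-1\right) c} = 2 c \left(- \frac{1}{c}\right) = -2$)
$h = \frac{1}{4}$ ($h = \left(- \frac{1}{8}\right) \left(-2\right) = \frac{1}{4} \approx 0.25$)
$h \left(-8\right) - 139 = \frac{1}{4} \left(-8\right) - 139 = -2 - 139 = -141$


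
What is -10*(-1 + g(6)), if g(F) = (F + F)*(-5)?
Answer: 610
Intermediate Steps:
g(F) = -10*F (g(F) = (2*F)*(-5) = -10*F)
-10*(-1 + g(6)) = -10*(-1 - 10*6) = -10*(-1 - 60) = -10*(-61) = 610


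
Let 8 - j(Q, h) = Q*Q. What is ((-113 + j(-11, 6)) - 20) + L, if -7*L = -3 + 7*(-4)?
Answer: -1691/7 ≈ -241.57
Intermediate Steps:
j(Q, h) = 8 - Q**2 (j(Q, h) = 8 - Q*Q = 8 - Q**2)
L = 31/7 (L = -(-3 + 7*(-4))/7 = -(-3 - 28)/7 = -1/7*(-31) = 31/7 ≈ 4.4286)
((-113 + j(-11, 6)) - 20) + L = ((-113 + (8 - 1*(-11)**2)) - 20) + 31/7 = ((-113 + (8 - 1*121)) - 20) + 31/7 = ((-113 + (8 - 121)) - 20) + 31/7 = ((-113 - 113) - 20) + 31/7 = (-226 - 20) + 31/7 = -246 + 31/7 = -1691/7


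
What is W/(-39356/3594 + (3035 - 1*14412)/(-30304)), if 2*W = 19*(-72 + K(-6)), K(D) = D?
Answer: 40352109408/575877643 ≈ 70.071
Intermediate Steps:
W = -741 (W = (19*(-72 - 6))/2 = (19*(-78))/2 = (½)*(-1482) = -741)
W/(-39356/3594 + (3035 - 1*14412)/(-30304)) = -741/(-39356/3594 + (3035 - 1*14412)/(-30304)) = -741/(-39356*1/3594 + (3035 - 14412)*(-1/30304)) = -741/(-19678/1797 - 11377*(-1/30304)) = -741/(-19678/1797 + 11377/30304) = -741/(-575877643/54456288) = -741*(-54456288/575877643) = 40352109408/575877643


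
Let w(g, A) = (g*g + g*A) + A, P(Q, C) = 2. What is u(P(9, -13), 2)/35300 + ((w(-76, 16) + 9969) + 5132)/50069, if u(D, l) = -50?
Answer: 13841893/35348714 ≈ 0.39158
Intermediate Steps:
w(g, A) = A + g² + A*g (w(g, A) = (g² + A*g) + A = A + g² + A*g)
u(P(9, -13), 2)/35300 + ((w(-76, 16) + 9969) + 5132)/50069 = -50/35300 + (((16 + (-76)² + 16*(-76)) + 9969) + 5132)/50069 = -50*1/35300 + (((16 + 5776 - 1216) + 9969) + 5132)*(1/50069) = -1/706 + ((4576 + 9969) + 5132)*(1/50069) = -1/706 + (14545 + 5132)*(1/50069) = -1/706 + 19677*(1/50069) = -1/706 + 19677/50069 = 13841893/35348714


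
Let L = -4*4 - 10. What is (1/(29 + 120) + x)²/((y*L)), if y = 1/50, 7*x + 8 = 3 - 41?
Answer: -1172035225/14142037 ≈ -82.876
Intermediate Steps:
x = -46/7 (x = -8/7 + (3 - 41)/7 = -8/7 + (⅐)*(-38) = -8/7 - 38/7 = -46/7 ≈ -6.5714)
y = 1/50 ≈ 0.020000
L = -26 (L = -16 - 10 = -26)
(1/(29 + 120) + x)²/((y*L)) = (1/(29 + 120) - 46/7)²/(((1/50)*(-26))) = (1/149 - 46/7)²/(-13/25) = (1/149 - 46/7)²*(-25/13) = (-6847/1043)²*(-25/13) = (46881409/1087849)*(-25/13) = -1172035225/14142037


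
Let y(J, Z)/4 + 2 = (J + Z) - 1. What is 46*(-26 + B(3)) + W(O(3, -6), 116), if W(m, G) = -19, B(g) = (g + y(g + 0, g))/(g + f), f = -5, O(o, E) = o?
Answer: -1560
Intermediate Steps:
y(J, Z) = -12 + 4*J + 4*Z (y(J, Z) = -8 + 4*((J + Z) - 1) = -8 + 4*(-1 + J + Z) = -8 + (-4 + 4*J + 4*Z) = -12 + 4*J + 4*Z)
B(g) = (-12 + 9*g)/(-5 + g) (B(g) = (g + (-12 + 4*(g + 0) + 4*g))/(g - 5) = (g + (-12 + 4*g + 4*g))/(-5 + g) = (g + (-12 + 8*g))/(-5 + g) = (-12 + 9*g)/(-5 + g))
46*(-26 + B(3)) + W(O(3, -6), 116) = 46*(-26 + 3*(-4 + 3*3)/(-5 + 3)) - 19 = 46*(-26 + 3*(-4 + 9)/(-2)) - 19 = 46*(-26 + 3*(-½)*5) - 19 = 46*(-26 - 15/2) - 19 = 46*(-67/2) - 19 = -1541 - 19 = -1560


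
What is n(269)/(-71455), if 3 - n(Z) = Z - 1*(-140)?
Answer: 406/71455 ≈ 0.0056819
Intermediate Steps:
n(Z) = -137 - Z (n(Z) = 3 - (Z - 1*(-140)) = 3 - (Z + 140) = 3 - (140 + Z) = 3 + (-140 - Z) = -137 - Z)
n(269)/(-71455) = (-137 - 1*269)/(-71455) = (-137 - 269)*(-1/71455) = -406*(-1/71455) = 406/71455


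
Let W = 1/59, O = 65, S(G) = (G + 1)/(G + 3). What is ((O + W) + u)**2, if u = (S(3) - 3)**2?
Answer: 1399882225/281961 ≈ 4964.8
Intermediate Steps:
S(G) = (1 + G)/(3 + G)
W = 1/59 ≈ 0.016949
u = 49/9 (u = ((1 + 3)/(3 + 3) - 3)**2 = (4/6 - 3)**2 = ((1/6)*4 - 3)**2 = (2/3 - 3)**2 = (-7/3)**2 = 49/9 ≈ 5.4444)
((O + W) + u)**2 = ((65 + 1/59) + 49/9)**2 = (3836/59 + 49/9)**2 = (37415/531)**2 = 1399882225/281961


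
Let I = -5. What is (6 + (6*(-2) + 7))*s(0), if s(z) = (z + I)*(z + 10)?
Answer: -50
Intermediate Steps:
s(z) = (-5 + z)*(10 + z) (s(z) = (z - 5)*(z + 10) = (-5 + z)*(10 + z))
(6 + (6*(-2) + 7))*s(0) = (6 + (6*(-2) + 7))*(-50 + 0**2 + 5*0) = (6 + (-12 + 7))*(-50 + 0 + 0) = (6 - 5)*(-50) = 1*(-50) = -50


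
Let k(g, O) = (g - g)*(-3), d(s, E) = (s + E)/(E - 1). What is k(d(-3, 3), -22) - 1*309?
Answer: -309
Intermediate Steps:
d(s, E) = (E + s)/(-1 + E)
k(g, O) = 0 (k(g, O) = 0*(-3) = 0)
k(d(-3, 3), -22) - 1*309 = 0 - 1*309 = 0 - 309 = -309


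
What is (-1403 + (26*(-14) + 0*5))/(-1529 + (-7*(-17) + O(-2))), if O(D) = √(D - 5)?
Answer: 2491470/1988107 + 1767*I*√7/1988107 ≈ 1.2532 + 0.0023515*I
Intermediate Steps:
O(D) = √(-5 + D)
(-1403 + (26*(-14) + 0*5))/(-1529 + (-7*(-17) + O(-2))) = (-1403 + (26*(-14) + 0*5))/(-1529 + (-7*(-17) + √(-5 - 2))) = (-1403 + (-364 + 0))/(-1529 + (119 + √(-7))) = (-1403 - 364)/(-1529 + (119 + I*√7)) = -1767/(-1410 + I*√7)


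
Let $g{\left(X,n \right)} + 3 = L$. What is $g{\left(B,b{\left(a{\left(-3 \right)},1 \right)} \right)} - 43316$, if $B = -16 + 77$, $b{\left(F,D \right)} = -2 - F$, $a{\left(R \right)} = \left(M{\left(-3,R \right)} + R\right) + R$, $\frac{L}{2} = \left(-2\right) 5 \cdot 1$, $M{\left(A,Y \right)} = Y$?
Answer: $-43339$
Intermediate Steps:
$L = -20$ ($L = 2 \left(-2\right) 5 \cdot 1 = 2 \left(\left(-10\right) 1\right) = 2 \left(-10\right) = -20$)
$a{\left(R \right)} = 3 R$ ($a{\left(R \right)} = \left(R + R\right) + R = 2 R + R = 3 R$)
$B = 61$
$g{\left(X,n \right)} = -23$ ($g{\left(X,n \right)} = -3 - 20 = -23$)
$g{\left(B,b{\left(a{\left(-3 \right)},1 \right)} \right)} - 43316 = -23 - 43316 = -43339$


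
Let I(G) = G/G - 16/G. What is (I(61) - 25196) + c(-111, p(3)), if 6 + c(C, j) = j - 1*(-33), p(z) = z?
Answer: -1535081/61 ≈ -25165.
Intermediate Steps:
c(C, j) = 27 + j (c(C, j) = -6 + (j - 1*(-33)) = -6 + (j + 33) = -6 + (33 + j) = 27 + j)
I(G) = 1 - 16/G
(I(61) - 25196) + c(-111, p(3)) = ((-16 + 61)/61 - 25196) + (27 + 3) = ((1/61)*45 - 25196) + 30 = (45/61 - 25196) + 30 = -1536911/61 + 30 = -1535081/61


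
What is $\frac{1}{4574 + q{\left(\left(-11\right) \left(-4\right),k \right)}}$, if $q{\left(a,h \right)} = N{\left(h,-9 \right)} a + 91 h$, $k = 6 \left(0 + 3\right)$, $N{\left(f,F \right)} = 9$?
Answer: $\frac{1}{6608} \approx 0.00015133$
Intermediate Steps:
$k = 18$ ($k = 6 \cdot 3 = 18$)
$q{\left(a,h \right)} = 9 a + 91 h$
$\frac{1}{4574 + q{\left(\left(-11\right) \left(-4\right),k \right)}} = \frac{1}{4574 + \left(9 \left(\left(-11\right) \left(-4\right)\right) + 91 \cdot 18\right)} = \frac{1}{4574 + \left(9 \cdot 44 + 1638\right)} = \frac{1}{4574 + \left(396 + 1638\right)} = \frac{1}{4574 + 2034} = \frac{1}{6608}$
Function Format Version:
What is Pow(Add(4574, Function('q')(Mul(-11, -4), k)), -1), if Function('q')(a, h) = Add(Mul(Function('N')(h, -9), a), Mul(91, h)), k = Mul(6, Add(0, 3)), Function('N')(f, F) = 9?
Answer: Rational(1, 6608) ≈ 0.00015133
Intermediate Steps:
k = 18 (k = Mul(6, 3) = 18)
Function('q')(a, h) = Add(Mul(9, a), Mul(91, h))
Pow(Add(4574, Function('q')(Mul(-11, -4), k)), -1) = Pow(Add(4574, Add(Mul(9, Mul(-11, -4)), Mul(91, 18))), -1) = Pow(Add(4574, Add(Mul(9, 44), 1638)), -1) = Pow(Add(4574, Add(396, 1638)), -1) = Pow(Add(4574, 2034), -1) = Pow(6608, -1) = Rational(1, 6608)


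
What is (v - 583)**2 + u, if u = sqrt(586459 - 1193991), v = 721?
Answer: 19044 + 2*I*sqrt(151883) ≈ 19044.0 + 779.44*I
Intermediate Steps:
u = 2*I*sqrt(151883) (u = sqrt(-607532) = 2*I*sqrt(151883) ≈ 779.44*I)
(v - 583)**2 + u = (721 - 583)**2 + 2*I*sqrt(151883) = 138**2 + 2*I*sqrt(151883) = 19044 + 2*I*sqrt(151883)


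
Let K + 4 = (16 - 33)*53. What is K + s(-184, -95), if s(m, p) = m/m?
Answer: -904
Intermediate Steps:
s(m, p) = 1
K = -905 (K = -4 + (16 - 33)*53 = -4 - 17*53 = -4 - 901 = -905)
K + s(-184, -95) = -905 + 1 = -904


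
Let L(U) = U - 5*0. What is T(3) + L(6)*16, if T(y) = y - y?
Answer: 96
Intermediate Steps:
L(U) = U (L(U) = U + 0 = U)
T(y) = 0
T(3) + L(6)*16 = 0 + 6*16 = 0 + 96 = 96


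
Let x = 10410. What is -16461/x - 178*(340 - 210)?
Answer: -80301287/3470 ≈ -23142.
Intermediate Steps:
-16461/x - 178*(340 - 210) = -16461/10410 - 178*(340 - 210) = -16461*1/10410 - 178*130 = -5487/3470 - 23140 = -80301287/3470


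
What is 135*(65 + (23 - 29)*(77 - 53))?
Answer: -10665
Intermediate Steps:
135*(65 + (23 - 29)*(77 - 53)) = 135*(65 - 6*24) = 135*(65 - 144) = 135*(-79) = -10665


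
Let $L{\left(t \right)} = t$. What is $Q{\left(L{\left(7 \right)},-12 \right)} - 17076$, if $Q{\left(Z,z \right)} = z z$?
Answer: $-16932$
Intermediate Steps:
$Q{\left(Z,z \right)} = z^{2}$
$Q{\left(L{\left(7 \right)},-12 \right)} - 17076 = \left(-12\right)^{2} - 17076 = 144 - 17076 = -16932$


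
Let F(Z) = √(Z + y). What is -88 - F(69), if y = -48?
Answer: -88 - √21 ≈ -92.583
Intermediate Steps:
F(Z) = √(-48 + Z) (F(Z) = √(Z - 48) = √(-48 + Z))
-88 - F(69) = -88 - √(-48 + 69) = -88 - √21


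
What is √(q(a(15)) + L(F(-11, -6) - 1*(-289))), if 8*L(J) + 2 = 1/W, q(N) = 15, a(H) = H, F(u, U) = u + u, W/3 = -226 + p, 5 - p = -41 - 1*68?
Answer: √1665174/336 ≈ 3.8405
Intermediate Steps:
p = 114 (p = 5 - (-41 - 1*68) = 5 - (-41 - 68) = 5 - 1*(-109) = 5 + 109 = 114)
W = -336 (W = 3*(-226 + 114) = 3*(-112) = -336)
F(u, U) = 2*u
L(J) = -673/2688 (L(J) = -¼ + (⅛)/(-336) = -¼ + (⅛)*(-1/336) = -¼ - 1/2688 = -673/2688)
√(q(a(15)) + L(F(-11, -6) - 1*(-289))) = √(15 - 673/2688) = √(39647/2688) = √1665174/336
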